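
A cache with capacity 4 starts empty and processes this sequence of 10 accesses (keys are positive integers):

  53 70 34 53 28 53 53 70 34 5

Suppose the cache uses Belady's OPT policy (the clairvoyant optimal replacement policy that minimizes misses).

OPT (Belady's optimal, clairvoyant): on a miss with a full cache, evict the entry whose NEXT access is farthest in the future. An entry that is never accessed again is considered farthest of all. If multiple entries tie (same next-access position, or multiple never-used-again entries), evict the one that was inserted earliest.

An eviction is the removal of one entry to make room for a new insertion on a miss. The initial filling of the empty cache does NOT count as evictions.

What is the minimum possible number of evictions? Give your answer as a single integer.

OPT (Belady) simulation (capacity=4):
  1. access 53: MISS. Cache: [53]
  2. access 70: MISS. Cache: [53 70]
  3. access 34: MISS. Cache: [53 70 34]
  4. access 53: HIT. Next use of 53: step 6. Cache: [53 70 34]
  5. access 28: MISS. Cache: [53 70 34 28]
  6. access 53: HIT. Next use of 53: step 7. Cache: [53 70 34 28]
  7. access 53: HIT. Next use of 53: never. Cache: [53 70 34 28]
  8. access 70: HIT. Next use of 70: never. Cache: [53 70 34 28]
  9. access 34: HIT. Next use of 34: never. Cache: [53 70 34 28]
  10. access 5: MISS, evict 53 (next use: never). Cache: [70 34 28 5]
Total: 5 hits, 5 misses, 1 evictions

Answer: 1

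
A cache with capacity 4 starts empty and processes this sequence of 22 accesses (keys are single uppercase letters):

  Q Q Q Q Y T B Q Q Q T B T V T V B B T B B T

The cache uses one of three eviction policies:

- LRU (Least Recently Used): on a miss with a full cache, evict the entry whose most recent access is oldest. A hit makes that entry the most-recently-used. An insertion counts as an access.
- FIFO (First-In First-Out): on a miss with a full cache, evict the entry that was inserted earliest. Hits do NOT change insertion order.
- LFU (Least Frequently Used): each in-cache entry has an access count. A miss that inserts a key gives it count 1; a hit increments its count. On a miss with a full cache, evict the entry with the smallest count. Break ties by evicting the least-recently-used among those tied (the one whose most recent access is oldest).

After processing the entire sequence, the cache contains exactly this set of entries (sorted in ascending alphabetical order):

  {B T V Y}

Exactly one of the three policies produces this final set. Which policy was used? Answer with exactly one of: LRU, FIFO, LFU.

Answer: FIFO

Derivation:
Simulating under each policy and comparing final sets:
  LRU: final set = {B Q T V} -> differs
  FIFO: final set = {B T V Y} -> MATCHES target
  LFU: final set = {B Q T V} -> differs
Only FIFO produces the target set.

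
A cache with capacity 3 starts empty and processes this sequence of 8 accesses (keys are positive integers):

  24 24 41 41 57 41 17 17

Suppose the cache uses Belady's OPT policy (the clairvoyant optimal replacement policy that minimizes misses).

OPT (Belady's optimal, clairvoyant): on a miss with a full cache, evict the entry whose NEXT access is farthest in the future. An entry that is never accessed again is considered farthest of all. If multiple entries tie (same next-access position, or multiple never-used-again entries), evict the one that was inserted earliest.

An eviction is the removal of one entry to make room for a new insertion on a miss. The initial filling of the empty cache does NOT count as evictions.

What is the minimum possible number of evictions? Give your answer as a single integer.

Answer: 1

Derivation:
OPT (Belady) simulation (capacity=3):
  1. access 24: MISS. Cache: [24]
  2. access 24: HIT. Next use of 24: never. Cache: [24]
  3. access 41: MISS. Cache: [24 41]
  4. access 41: HIT. Next use of 41: step 6. Cache: [24 41]
  5. access 57: MISS. Cache: [24 41 57]
  6. access 41: HIT. Next use of 41: never. Cache: [24 41 57]
  7. access 17: MISS, evict 24 (next use: never). Cache: [41 57 17]
  8. access 17: HIT. Next use of 17: never. Cache: [41 57 17]
Total: 4 hits, 4 misses, 1 evictions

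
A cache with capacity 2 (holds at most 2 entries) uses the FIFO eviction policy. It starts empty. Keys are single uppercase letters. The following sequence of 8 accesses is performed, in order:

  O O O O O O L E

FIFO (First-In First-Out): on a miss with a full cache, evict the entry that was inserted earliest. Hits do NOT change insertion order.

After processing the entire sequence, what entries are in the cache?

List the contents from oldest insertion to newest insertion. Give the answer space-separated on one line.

Answer: L E

Derivation:
FIFO simulation (capacity=2):
  1. access O: MISS. Cache (old->new): [O]
  2. access O: HIT. Cache (old->new): [O]
  3. access O: HIT. Cache (old->new): [O]
  4. access O: HIT. Cache (old->new): [O]
  5. access O: HIT. Cache (old->new): [O]
  6. access O: HIT. Cache (old->new): [O]
  7. access L: MISS. Cache (old->new): [O L]
  8. access E: MISS, evict O. Cache (old->new): [L E]
Total: 5 hits, 3 misses, 1 evictions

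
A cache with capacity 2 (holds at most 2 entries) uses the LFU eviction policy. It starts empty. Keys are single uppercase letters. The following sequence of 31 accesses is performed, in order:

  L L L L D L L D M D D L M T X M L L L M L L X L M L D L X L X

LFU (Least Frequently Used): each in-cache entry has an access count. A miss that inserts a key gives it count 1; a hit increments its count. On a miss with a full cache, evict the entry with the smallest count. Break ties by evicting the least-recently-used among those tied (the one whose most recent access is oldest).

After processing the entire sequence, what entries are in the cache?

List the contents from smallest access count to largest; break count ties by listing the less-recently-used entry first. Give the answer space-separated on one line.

LFU simulation (capacity=2):
  1. access L: MISS. Cache: [L(c=1)]
  2. access L: HIT, count now 2. Cache: [L(c=2)]
  3. access L: HIT, count now 3. Cache: [L(c=3)]
  4. access L: HIT, count now 4. Cache: [L(c=4)]
  5. access D: MISS. Cache: [D(c=1) L(c=4)]
  6. access L: HIT, count now 5. Cache: [D(c=1) L(c=5)]
  7. access L: HIT, count now 6. Cache: [D(c=1) L(c=6)]
  8. access D: HIT, count now 2. Cache: [D(c=2) L(c=6)]
  9. access M: MISS, evict D(c=2). Cache: [M(c=1) L(c=6)]
  10. access D: MISS, evict M(c=1). Cache: [D(c=1) L(c=6)]
  11. access D: HIT, count now 2. Cache: [D(c=2) L(c=6)]
  12. access L: HIT, count now 7. Cache: [D(c=2) L(c=7)]
  13. access M: MISS, evict D(c=2). Cache: [M(c=1) L(c=7)]
  14. access T: MISS, evict M(c=1). Cache: [T(c=1) L(c=7)]
  15. access X: MISS, evict T(c=1). Cache: [X(c=1) L(c=7)]
  16. access M: MISS, evict X(c=1). Cache: [M(c=1) L(c=7)]
  17. access L: HIT, count now 8. Cache: [M(c=1) L(c=8)]
  18. access L: HIT, count now 9. Cache: [M(c=1) L(c=9)]
  19. access L: HIT, count now 10. Cache: [M(c=1) L(c=10)]
  20. access M: HIT, count now 2. Cache: [M(c=2) L(c=10)]
  21. access L: HIT, count now 11. Cache: [M(c=2) L(c=11)]
  22. access L: HIT, count now 12. Cache: [M(c=2) L(c=12)]
  23. access X: MISS, evict M(c=2). Cache: [X(c=1) L(c=12)]
  24. access L: HIT, count now 13. Cache: [X(c=1) L(c=13)]
  25. access M: MISS, evict X(c=1). Cache: [M(c=1) L(c=13)]
  26. access L: HIT, count now 14. Cache: [M(c=1) L(c=14)]
  27. access D: MISS, evict M(c=1). Cache: [D(c=1) L(c=14)]
  28. access L: HIT, count now 15. Cache: [D(c=1) L(c=15)]
  29. access X: MISS, evict D(c=1). Cache: [X(c=1) L(c=15)]
  30. access L: HIT, count now 16. Cache: [X(c=1) L(c=16)]
  31. access X: HIT, count now 2. Cache: [X(c=2) L(c=16)]
Total: 19 hits, 12 misses, 10 evictions

Answer: X L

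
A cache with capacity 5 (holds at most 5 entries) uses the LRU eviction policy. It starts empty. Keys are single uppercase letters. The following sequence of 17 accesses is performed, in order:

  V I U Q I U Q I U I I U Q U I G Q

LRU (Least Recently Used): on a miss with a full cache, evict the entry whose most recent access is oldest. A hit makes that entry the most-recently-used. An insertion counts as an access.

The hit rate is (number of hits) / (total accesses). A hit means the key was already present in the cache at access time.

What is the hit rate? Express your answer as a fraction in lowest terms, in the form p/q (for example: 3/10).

LRU simulation (capacity=5):
  1. access V: MISS. Cache (LRU->MRU): [V]
  2. access I: MISS. Cache (LRU->MRU): [V I]
  3. access U: MISS. Cache (LRU->MRU): [V I U]
  4. access Q: MISS. Cache (LRU->MRU): [V I U Q]
  5. access I: HIT. Cache (LRU->MRU): [V U Q I]
  6. access U: HIT. Cache (LRU->MRU): [V Q I U]
  7. access Q: HIT. Cache (LRU->MRU): [V I U Q]
  8. access I: HIT. Cache (LRU->MRU): [V U Q I]
  9. access U: HIT. Cache (LRU->MRU): [V Q I U]
  10. access I: HIT. Cache (LRU->MRU): [V Q U I]
  11. access I: HIT. Cache (LRU->MRU): [V Q U I]
  12. access U: HIT. Cache (LRU->MRU): [V Q I U]
  13. access Q: HIT. Cache (LRU->MRU): [V I U Q]
  14. access U: HIT. Cache (LRU->MRU): [V I Q U]
  15. access I: HIT. Cache (LRU->MRU): [V Q U I]
  16. access G: MISS. Cache (LRU->MRU): [V Q U I G]
  17. access Q: HIT. Cache (LRU->MRU): [V U I G Q]
Total: 12 hits, 5 misses, 0 evictions

Hit rate = 12/17

Answer: 12/17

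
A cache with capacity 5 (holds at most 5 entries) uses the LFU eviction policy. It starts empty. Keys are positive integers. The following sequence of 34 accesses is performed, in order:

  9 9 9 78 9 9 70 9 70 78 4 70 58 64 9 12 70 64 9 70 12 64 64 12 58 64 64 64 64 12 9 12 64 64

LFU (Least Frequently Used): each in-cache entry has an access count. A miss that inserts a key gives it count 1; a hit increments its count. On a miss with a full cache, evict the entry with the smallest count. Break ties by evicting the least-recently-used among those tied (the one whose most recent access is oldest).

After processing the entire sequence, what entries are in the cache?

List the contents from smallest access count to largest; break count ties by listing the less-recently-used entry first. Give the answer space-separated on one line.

Answer: 58 70 12 9 64

Derivation:
LFU simulation (capacity=5):
  1. access 9: MISS. Cache: [9(c=1)]
  2. access 9: HIT, count now 2. Cache: [9(c=2)]
  3. access 9: HIT, count now 3. Cache: [9(c=3)]
  4. access 78: MISS. Cache: [78(c=1) 9(c=3)]
  5. access 9: HIT, count now 4. Cache: [78(c=1) 9(c=4)]
  6. access 9: HIT, count now 5. Cache: [78(c=1) 9(c=5)]
  7. access 70: MISS. Cache: [78(c=1) 70(c=1) 9(c=5)]
  8. access 9: HIT, count now 6. Cache: [78(c=1) 70(c=1) 9(c=6)]
  9. access 70: HIT, count now 2. Cache: [78(c=1) 70(c=2) 9(c=6)]
  10. access 78: HIT, count now 2. Cache: [70(c=2) 78(c=2) 9(c=6)]
  11. access 4: MISS. Cache: [4(c=1) 70(c=2) 78(c=2) 9(c=6)]
  12. access 70: HIT, count now 3. Cache: [4(c=1) 78(c=2) 70(c=3) 9(c=6)]
  13. access 58: MISS. Cache: [4(c=1) 58(c=1) 78(c=2) 70(c=3) 9(c=6)]
  14. access 64: MISS, evict 4(c=1). Cache: [58(c=1) 64(c=1) 78(c=2) 70(c=3) 9(c=6)]
  15. access 9: HIT, count now 7. Cache: [58(c=1) 64(c=1) 78(c=2) 70(c=3) 9(c=7)]
  16. access 12: MISS, evict 58(c=1). Cache: [64(c=1) 12(c=1) 78(c=2) 70(c=3) 9(c=7)]
  17. access 70: HIT, count now 4. Cache: [64(c=1) 12(c=1) 78(c=2) 70(c=4) 9(c=7)]
  18. access 64: HIT, count now 2. Cache: [12(c=1) 78(c=2) 64(c=2) 70(c=4) 9(c=7)]
  19. access 9: HIT, count now 8. Cache: [12(c=1) 78(c=2) 64(c=2) 70(c=4) 9(c=8)]
  20. access 70: HIT, count now 5. Cache: [12(c=1) 78(c=2) 64(c=2) 70(c=5) 9(c=8)]
  21. access 12: HIT, count now 2. Cache: [78(c=2) 64(c=2) 12(c=2) 70(c=5) 9(c=8)]
  22. access 64: HIT, count now 3. Cache: [78(c=2) 12(c=2) 64(c=3) 70(c=5) 9(c=8)]
  23. access 64: HIT, count now 4. Cache: [78(c=2) 12(c=2) 64(c=4) 70(c=5) 9(c=8)]
  24. access 12: HIT, count now 3. Cache: [78(c=2) 12(c=3) 64(c=4) 70(c=5) 9(c=8)]
  25. access 58: MISS, evict 78(c=2). Cache: [58(c=1) 12(c=3) 64(c=4) 70(c=5) 9(c=8)]
  26. access 64: HIT, count now 5. Cache: [58(c=1) 12(c=3) 70(c=5) 64(c=5) 9(c=8)]
  27. access 64: HIT, count now 6. Cache: [58(c=1) 12(c=3) 70(c=5) 64(c=6) 9(c=8)]
  28. access 64: HIT, count now 7. Cache: [58(c=1) 12(c=3) 70(c=5) 64(c=7) 9(c=8)]
  29. access 64: HIT, count now 8. Cache: [58(c=1) 12(c=3) 70(c=5) 9(c=8) 64(c=8)]
  30. access 12: HIT, count now 4. Cache: [58(c=1) 12(c=4) 70(c=5) 9(c=8) 64(c=8)]
  31. access 9: HIT, count now 9. Cache: [58(c=1) 12(c=4) 70(c=5) 64(c=8) 9(c=9)]
  32. access 12: HIT, count now 5. Cache: [58(c=1) 70(c=5) 12(c=5) 64(c=8) 9(c=9)]
  33. access 64: HIT, count now 9. Cache: [58(c=1) 70(c=5) 12(c=5) 9(c=9) 64(c=9)]
  34. access 64: HIT, count now 10. Cache: [58(c=1) 70(c=5) 12(c=5) 9(c=9) 64(c=10)]
Total: 26 hits, 8 misses, 3 evictions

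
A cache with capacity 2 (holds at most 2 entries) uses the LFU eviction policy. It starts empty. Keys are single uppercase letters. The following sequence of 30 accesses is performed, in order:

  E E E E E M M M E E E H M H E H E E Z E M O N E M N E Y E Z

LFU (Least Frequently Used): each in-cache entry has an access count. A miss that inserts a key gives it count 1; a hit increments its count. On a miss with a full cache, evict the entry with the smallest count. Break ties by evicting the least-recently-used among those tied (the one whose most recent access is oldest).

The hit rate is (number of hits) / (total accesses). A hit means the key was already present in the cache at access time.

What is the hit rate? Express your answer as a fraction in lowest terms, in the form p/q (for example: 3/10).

LFU simulation (capacity=2):
  1. access E: MISS. Cache: [E(c=1)]
  2. access E: HIT, count now 2. Cache: [E(c=2)]
  3. access E: HIT, count now 3. Cache: [E(c=3)]
  4. access E: HIT, count now 4. Cache: [E(c=4)]
  5. access E: HIT, count now 5. Cache: [E(c=5)]
  6. access M: MISS. Cache: [M(c=1) E(c=5)]
  7. access M: HIT, count now 2. Cache: [M(c=2) E(c=5)]
  8. access M: HIT, count now 3. Cache: [M(c=3) E(c=5)]
  9. access E: HIT, count now 6. Cache: [M(c=3) E(c=6)]
  10. access E: HIT, count now 7. Cache: [M(c=3) E(c=7)]
  11. access E: HIT, count now 8. Cache: [M(c=3) E(c=8)]
  12. access H: MISS, evict M(c=3). Cache: [H(c=1) E(c=8)]
  13. access M: MISS, evict H(c=1). Cache: [M(c=1) E(c=8)]
  14. access H: MISS, evict M(c=1). Cache: [H(c=1) E(c=8)]
  15. access E: HIT, count now 9. Cache: [H(c=1) E(c=9)]
  16. access H: HIT, count now 2. Cache: [H(c=2) E(c=9)]
  17. access E: HIT, count now 10. Cache: [H(c=2) E(c=10)]
  18. access E: HIT, count now 11. Cache: [H(c=2) E(c=11)]
  19. access Z: MISS, evict H(c=2). Cache: [Z(c=1) E(c=11)]
  20. access E: HIT, count now 12. Cache: [Z(c=1) E(c=12)]
  21. access M: MISS, evict Z(c=1). Cache: [M(c=1) E(c=12)]
  22. access O: MISS, evict M(c=1). Cache: [O(c=1) E(c=12)]
  23. access N: MISS, evict O(c=1). Cache: [N(c=1) E(c=12)]
  24. access E: HIT, count now 13. Cache: [N(c=1) E(c=13)]
  25. access M: MISS, evict N(c=1). Cache: [M(c=1) E(c=13)]
  26. access N: MISS, evict M(c=1). Cache: [N(c=1) E(c=13)]
  27. access E: HIT, count now 14. Cache: [N(c=1) E(c=14)]
  28. access Y: MISS, evict N(c=1). Cache: [Y(c=1) E(c=14)]
  29. access E: HIT, count now 15. Cache: [Y(c=1) E(c=15)]
  30. access Z: MISS, evict Y(c=1). Cache: [Z(c=1) E(c=15)]
Total: 17 hits, 13 misses, 11 evictions

Hit rate = 17/30

Answer: 17/30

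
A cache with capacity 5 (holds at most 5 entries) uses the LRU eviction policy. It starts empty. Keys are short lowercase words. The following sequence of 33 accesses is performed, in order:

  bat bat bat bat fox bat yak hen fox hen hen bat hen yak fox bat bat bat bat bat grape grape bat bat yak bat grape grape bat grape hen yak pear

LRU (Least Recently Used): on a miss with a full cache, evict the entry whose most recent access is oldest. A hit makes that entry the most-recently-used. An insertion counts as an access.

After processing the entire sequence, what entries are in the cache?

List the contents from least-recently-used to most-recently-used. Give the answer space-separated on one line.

Answer: bat grape hen yak pear

Derivation:
LRU simulation (capacity=5):
  1. access bat: MISS. Cache (LRU->MRU): [bat]
  2. access bat: HIT. Cache (LRU->MRU): [bat]
  3. access bat: HIT. Cache (LRU->MRU): [bat]
  4. access bat: HIT. Cache (LRU->MRU): [bat]
  5. access fox: MISS. Cache (LRU->MRU): [bat fox]
  6. access bat: HIT. Cache (LRU->MRU): [fox bat]
  7. access yak: MISS. Cache (LRU->MRU): [fox bat yak]
  8. access hen: MISS. Cache (LRU->MRU): [fox bat yak hen]
  9. access fox: HIT. Cache (LRU->MRU): [bat yak hen fox]
  10. access hen: HIT. Cache (LRU->MRU): [bat yak fox hen]
  11. access hen: HIT. Cache (LRU->MRU): [bat yak fox hen]
  12. access bat: HIT. Cache (LRU->MRU): [yak fox hen bat]
  13. access hen: HIT. Cache (LRU->MRU): [yak fox bat hen]
  14. access yak: HIT. Cache (LRU->MRU): [fox bat hen yak]
  15. access fox: HIT. Cache (LRU->MRU): [bat hen yak fox]
  16. access bat: HIT. Cache (LRU->MRU): [hen yak fox bat]
  17. access bat: HIT. Cache (LRU->MRU): [hen yak fox bat]
  18. access bat: HIT. Cache (LRU->MRU): [hen yak fox bat]
  19. access bat: HIT. Cache (LRU->MRU): [hen yak fox bat]
  20. access bat: HIT. Cache (LRU->MRU): [hen yak fox bat]
  21. access grape: MISS. Cache (LRU->MRU): [hen yak fox bat grape]
  22. access grape: HIT. Cache (LRU->MRU): [hen yak fox bat grape]
  23. access bat: HIT. Cache (LRU->MRU): [hen yak fox grape bat]
  24. access bat: HIT. Cache (LRU->MRU): [hen yak fox grape bat]
  25. access yak: HIT. Cache (LRU->MRU): [hen fox grape bat yak]
  26. access bat: HIT. Cache (LRU->MRU): [hen fox grape yak bat]
  27. access grape: HIT. Cache (LRU->MRU): [hen fox yak bat grape]
  28. access grape: HIT. Cache (LRU->MRU): [hen fox yak bat grape]
  29. access bat: HIT. Cache (LRU->MRU): [hen fox yak grape bat]
  30. access grape: HIT. Cache (LRU->MRU): [hen fox yak bat grape]
  31. access hen: HIT. Cache (LRU->MRU): [fox yak bat grape hen]
  32. access yak: HIT. Cache (LRU->MRU): [fox bat grape hen yak]
  33. access pear: MISS, evict fox. Cache (LRU->MRU): [bat grape hen yak pear]
Total: 27 hits, 6 misses, 1 evictions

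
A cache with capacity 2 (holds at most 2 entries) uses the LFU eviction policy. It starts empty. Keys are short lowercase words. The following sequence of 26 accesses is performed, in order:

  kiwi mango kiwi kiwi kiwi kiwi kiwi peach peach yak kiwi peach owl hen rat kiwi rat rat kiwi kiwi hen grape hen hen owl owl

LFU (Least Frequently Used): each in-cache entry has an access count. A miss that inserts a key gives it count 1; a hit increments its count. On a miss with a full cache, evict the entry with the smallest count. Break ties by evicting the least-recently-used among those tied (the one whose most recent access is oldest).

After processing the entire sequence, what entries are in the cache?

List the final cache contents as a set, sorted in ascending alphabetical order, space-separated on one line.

Answer: kiwi owl

Derivation:
LFU simulation (capacity=2):
  1. access kiwi: MISS. Cache: [kiwi(c=1)]
  2. access mango: MISS. Cache: [kiwi(c=1) mango(c=1)]
  3. access kiwi: HIT, count now 2. Cache: [mango(c=1) kiwi(c=2)]
  4. access kiwi: HIT, count now 3. Cache: [mango(c=1) kiwi(c=3)]
  5. access kiwi: HIT, count now 4. Cache: [mango(c=1) kiwi(c=4)]
  6. access kiwi: HIT, count now 5. Cache: [mango(c=1) kiwi(c=5)]
  7. access kiwi: HIT, count now 6. Cache: [mango(c=1) kiwi(c=6)]
  8. access peach: MISS, evict mango(c=1). Cache: [peach(c=1) kiwi(c=6)]
  9. access peach: HIT, count now 2. Cache: [peach(c=2) kiwi(c=6)]
  10. access yak: MISS, evict peach(c=2). Cache: [yak(c=1) kiwi(c=6)]
  11. access kiwi: HIT, count now 7. Cache: [yak(c=1) kiwi(c=7)]
  12. access peach: MISS, evict yak(c=1). Cache: [peach(c=1) kiwi(c=7)]
  13. access owl: MISS, evict peach(c=1). Cache: [owl(c=1) kiwi(c=7)]
  14. access hen: MISS, evict owl(c=1). Cache: [hen(c=1) kiwi(c=7)]
  15. access rat: MISS, evict hen(c=1). Cache: [rat(c=1) kiwi(c=7)]
  16. access kiwi: HIT, count now 8. Cache: [rat(c=1) kiwi(c=8)]
  17. access rat: HIT, count now 2. Cache: [rat(c=2) kiwi(c=8)]
  18. access rat: HIT, count now 3. Cache: [rat(c=3) kiwi(c=8)]
  19. access kiwi: HIT, count now 9. Cache: [rat(c=3) kiwi(c=9)]
  20. access kiwi: HIT, count now 10. Cache: [rat(c=3) kiwi(c=10)]
  21. access hen: MISS, evict rat(c=3). Cache: [hen(c=1) kiwi(c=10)]
  22. access grape: MISS, evict hen(c=1). Cache: [grape(c=1) kiwi(c=10)]
  23. access hen: MISS, evict grape(c=1). Cache: [hen(c=1) kiwi(c=10)]
  24. access hen: HIT, count now 2. Cache: [hen(c=2) kiwi(c=10)]
  25. access owl: MISS, evict hen(c=2). Cache: [owl(c=1) kiwi(c=10)]
  26. access owl: HIT, count now 2. Cache: [owl(c=2) kiwi(c=10)]
Total: 14 hits, 12 misses, 10 evictions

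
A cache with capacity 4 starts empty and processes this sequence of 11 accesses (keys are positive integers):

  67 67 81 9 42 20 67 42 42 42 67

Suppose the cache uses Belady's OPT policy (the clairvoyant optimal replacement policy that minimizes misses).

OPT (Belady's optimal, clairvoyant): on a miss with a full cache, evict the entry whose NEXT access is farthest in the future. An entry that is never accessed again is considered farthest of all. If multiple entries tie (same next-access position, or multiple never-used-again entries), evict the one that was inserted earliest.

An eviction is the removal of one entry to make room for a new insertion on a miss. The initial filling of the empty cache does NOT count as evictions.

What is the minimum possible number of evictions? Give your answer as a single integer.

Answer: 1

Derivation:
OPT (Belady) simulation (capacity=4):
  1. access 67: MISS. Cache: [67]
  2. access 67: HIT. Next use of 67: step 7. Cache: [67]
  3. access 81: MISS. Cache: [67 81]
  4. access 9: MISS. Cache: [67 81 9]
  5. access 42: MISS. Cache: [67 81 9 42]
  6. access 20: MISS, evict 81 (next use: never). Cache: [67 9 42 20]
  7. access 67: HIT. Next use of 67: step 11. Cache: [67 9 42 20]
  8. access 42: HIT. Next use of 42: step 9. Cache: [67 9 42 20]
  9. access 42: HIT. Next use of 42: step 10. Cache: [67 9 42 20]
  10. access 42: HIT. Next use of 42: never. Cache: [67 9 42 20]
  11. access 67: HIT. Next use of 67: never. Cache: [67 9 42 20]
Total: 6 hits, 5 misses, 1 evictions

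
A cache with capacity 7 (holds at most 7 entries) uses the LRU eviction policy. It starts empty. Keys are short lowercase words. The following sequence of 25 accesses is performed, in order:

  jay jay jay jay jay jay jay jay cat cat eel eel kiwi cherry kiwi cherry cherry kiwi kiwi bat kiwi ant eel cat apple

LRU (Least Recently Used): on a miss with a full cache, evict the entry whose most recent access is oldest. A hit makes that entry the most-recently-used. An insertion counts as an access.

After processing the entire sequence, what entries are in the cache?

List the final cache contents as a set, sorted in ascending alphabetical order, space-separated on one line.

LRU simulation (capacity=7):
  1. access jay: MISS. Cache (LRU->MRU): [jay]
  2. access jay: HIT. Cache (LRU->MRU): [jay]
  3. access jay: HIT. Cache (LRU->MRU): [jay]
  4. access jay: HIT. Cache (LRU->MRU): [jay]
  5. access jay: HIT. Cache (LRU->MRU): [jay]
  6. access jay: HIT. Cache (LRU->MRU): [jay]
  7. access jay: HIT. Cache (LRU->MRU): [jay]
  8. access jay: HIT. Cache (LRU->MRU): [jay]
  9. access cat: MISS. Cache (LRU->MRU): [jay cat]
  10. access cat: HIT. Cache (LRU->MRU): [jay cat]
  11. access eel: MISS. Cache (LRU->MRU): [jay cat eel]
  12. access eel: HIT. Cache (LRU->MRU): [jay cat eel]
  13. access kiwi: MISS. Cache (LRU->MRU): [jay cat eel kiwi]
  14. access cherry: MISS. Cache (LRU->MRU): [jay cat eel kiwi cherry]
  15. access kiwi: HIT. Cache (LRU->MRU): [jay cat eel cherry kiwi]
  16. access cherry: HIT. Cache (LRU->MRU): [jay cat eel kiwi cherry]
  17. access cherry: HIT. Cache (LRU->MRU): [jay cat eel kiwi cherry]
  18. access kiwi: HIT. Cache (LRU->MRU): [jay cat eel cherry kiwi]
  19. access kiwi: HIT. Cache (LRU->MRU): [jay cat eel cherry kiwi]
  20. access bat: MISS. Cache (LRU->MRU): [jay cat eel cherry kiwi bat]
  21. access kiwi: HIT. Cache (LRU->MRU): [jay cat eel cherry bat kiwi]
  22. access ant: MISS. Cache (LRU->MRU): [jay cat eel cherry bat kiwi ant]
  23. access eel: HIT. Cache (LRU->MRU): [jay cat cherry bat kiwi ant eel]
  24. access cat: HIT. Cache (LRU->MRU): [jay cherry bat kiwi ant eel cat]
  25. access apple: MISS, evict jay. Cache (LRU->MRU): [cherry bat kiwi ant eel cat apple]
Total: 17 hits, 8 misses, 1 evictions

Answer: ant apple bat cat cherry eel kiwi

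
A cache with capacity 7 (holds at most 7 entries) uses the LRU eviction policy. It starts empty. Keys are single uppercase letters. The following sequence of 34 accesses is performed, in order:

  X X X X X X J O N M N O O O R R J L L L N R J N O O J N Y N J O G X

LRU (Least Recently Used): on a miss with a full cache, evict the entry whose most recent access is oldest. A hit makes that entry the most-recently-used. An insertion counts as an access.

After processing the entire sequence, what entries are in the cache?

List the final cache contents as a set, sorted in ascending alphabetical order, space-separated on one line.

Answer: G J N O R X Y

Derivation:
LRU simulation (capacity=7):
  1. access X: MISS. Cache (LRU->MRU): [X]
  2. access X: HIT. Cache (LRU->MRU): [X]
  3. access X: HIT. Cache (LRU->MRU): [X]
  4. access X: HIT. Cache (LRU->MRU): [X]
  5. access X: HIT. Cache (LRU->MRU): [X]
  6. access X: HIT. Cache (LRU->MRU): [X]
  7. access J: MISS. Cache (LRU->MRU): [X J]
  8. access O: MISS. Cache (LRU->MRU): [X J O]
  9. access N: MISS. Cache (LRU->MRU): [X J O N]
  10. access M: MISS. Cache (LRU->MRU): [X J O N M]
  11. access N: HIT. Cache (LRU->MRU): [X J O M N]
  12. access O: HIT. Cache (LRU->MRU): [X J M N O]
  13. access O: HIT. Cache (LRU->MRU): [X J M N O]
  14. access O: HIT. Cache (LRU->MRU): [X J M N O]
  15. access R: MISS. Cache (LRU->MRU): [X J M N O R]
  16. access R: HIT. Cache (LRU->MRU): [X J M N O R]
  17. access J: HIT. Cache (LRU->MRU): [X M N O R J]
  18. access L: MISS. Cache (LRU->MRU): [X M N O R J L]
  19. access L: HIT. Cache (LRU->MRU): [X M N O R J L]
  20. access L: HIT. Cache (LRU->MRU): [X M N O R J L]
  21. access N: HIT. Cache (LRU->MRU): [X M O R J L N]
  22. access R: HIT. Cache (LRU->MRU): [X M O J L N R]
  23. access J: HIT. Cache (LRU->MRU): [X M O L N R J]
  24. access N: HIT. Cache (LRU->MRU): [X M O L R J N]
  25. access O: HIT. Cache (LRU->MRU): [X M L R J N O]
  26. access O: HIT. Cache (LRU->MRU): [X M L R J N O]
  27. access J: HIT. Cache (LRU->MRU): [X M L R N O J]
  28. access N: HIT. Cache (LRU->MRU): [X M L R O J N]
  29. access Y: MISS, evict X. Cache (LRU->MRU): [M L R O J N Y]
  30. access N: HIT. Cache (LRU->MRU): [M L R O J Y N]
  31. access J: HIT. Cache (LRU->MRU): [M L R O Y N J]
  32. access O: HIT. Cache (LRU->MRU): [M L R Y N J O]
  33. access G: MISS, evict M. Cache (LRU->MRU): [L R Y N J O G]
  34. access X: MISS, evict L. Cache (LRU->MRU): [R Y N J O G X]
Total: 24 hits, 10 misses, 3 evictions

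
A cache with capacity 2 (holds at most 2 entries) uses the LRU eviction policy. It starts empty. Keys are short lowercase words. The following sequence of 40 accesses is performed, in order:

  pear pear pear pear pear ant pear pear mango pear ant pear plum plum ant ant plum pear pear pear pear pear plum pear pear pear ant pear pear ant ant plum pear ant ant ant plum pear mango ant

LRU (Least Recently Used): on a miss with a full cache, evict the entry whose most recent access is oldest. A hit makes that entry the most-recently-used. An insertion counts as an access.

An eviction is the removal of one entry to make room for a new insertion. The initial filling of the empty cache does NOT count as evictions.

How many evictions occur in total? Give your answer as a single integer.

LRU simulation (capacity=2):
  1. access pear: MISS. Cache (LRU->MRU): [pear]
  2. access pear: HIT. Cache (LRU->MRU): [pear]
  3. access pear: HIT. Cache (LRU->MRU): [pear]
  4. access pear: HIT. Cache (LRU->MRU): [pear]
  5. access pear: HIT. Cache (LRU->MRU): [pear]
  6. access ant: MISS. Cache (LRU->MRU): [pear ant]
  7. access pear: HIT. Cache (LRU->MRU): [ant pear]
  8. access pear: HIT. Cache (LRU->MRU): [ant pear]
  9. access mango: MISS, evict ant. Cache (LRU->MRU): [pear mango]
  10. access pear: HIT. Cache (LRU->MRU): [mango pear]
  11. access ant: MISS, evict mango. Cache (LRU->MRU): [pear ant]
  12. access pear: HIT. Cache (LRU->MRU): [ant pear]
  13. access plum: MISS, evict ant. Cache (LRU->MRU): [pear plum]
  14. access plum: HIT. Cache (LRU->MRU): [pear plum]
  15. access ant: MISS, evict pear. Cache (LRU->MRU): [plum ant]
  16. access ant: HIT. Cache (LRU->MRU): [plum ant]
  17. access plum: HIT. Cache (LRU->MRU): [ant plum]
  18. access pear: MISS, evict ant. Cache (LRU->MRU): [plum pear]
  19. access pear: HIT. Cache (LRU->MRU): [plum pear]
  20. access pear: HIT. Cache (LRU->MRU): [plum pear]
  21. access pear: HIT. Cache (LRU->MRU): [plum pear]
  22. access pear: HIT. Cache (LRU->MRU): [plum pear]
  23. access plum: HIT. Cache (LRU->MRU): [pear plum]
  24. access pear: HIT. Cache (LRU->MRU): [plum pear]
  25. access pear: HIT. Cache (LRU->MRU): [plum pear]
  26. access pear: HIT. Cache (LRU->MRU): [plum pear]
  27. access ant: MISS, evict plum. Cache (LRU->MRU): [pear ant]
  28. access pear: HIT. Cache (LRU->MRU): [ant pear]
  29. access pear: HIT. Cache (LRU->MRU): [ant pear]
  30. access ant: HIT. Cache (LRU->MRU): [pear ant]
  31. access ant: HIT. Cache (LRU->MRU): [pear ant]
  32. access plum: MISS, evict pear. Cache (LRU->MRU): [ant plum]
  33. access pear: MISS, evict ant. Cache (LRU->MRU): [plum pear]
  34. access ant: MISS, evict plum. Cache (LRU->MRU): [pear ant]
  35. access ant: HIT. Cache (LRU->MRU): [pear ant]
  36. access ant: HIT. Cache (LRU->MRU): [pear ant]
  37. access plum: MISS, evict pear. Cache (LRU->MRU): [ant plum]
  38. access pear: MISS, evict ant. Cache (LRU->MRU): [plum pear]
  39. access mango: MISS, evict plum. Cache (LRU->MRU): [pear mango]
  40. access ant: MISS, evict pear. Cache (LRU->MRU): [mango ant]
Total: 25 hits, 15 misses, 13 evictions

Answer: 13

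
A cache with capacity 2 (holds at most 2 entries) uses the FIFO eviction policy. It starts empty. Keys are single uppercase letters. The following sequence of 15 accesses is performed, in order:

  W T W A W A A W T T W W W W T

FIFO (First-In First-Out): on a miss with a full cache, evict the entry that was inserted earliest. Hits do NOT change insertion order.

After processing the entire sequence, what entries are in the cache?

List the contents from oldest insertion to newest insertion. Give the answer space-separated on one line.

Answer: W T

Derivation:
FIFO simulation (capacity=2):
  1. access W: MISS. Cache (old->new): [W]
  2. access T: MISS. Cache (old->new): [W T]
  3. access W: HIT. Cache (old->new): [W T]
  4. access A: MISS, evict W. Cache (old->new): [T A]
  5. access W: MISS, evict T. Cache (old->new): [A W]
  6. access A: HIT. Cache (old->new): [A W]
  7. access A: HIT. Cache (old->new): [A W]
  8. access W: HIT. Cache (old->new): [A W]
  9. access T: MISS, evict A. Cache (old->new): [W T]
  10. access T: HIT. Cache (old->new): [W T]
  11. access W: HIT. Cache (old->new): [W T]
  12. access W: HIT. Cache (old->new): [W T]
  13. access W: HIT. Cache (old->new): [W T]
  14. access W: HIT. Cache (old->new): [W T]
  15. access T: HIT. Cache (old->new): [W T]
Total: 10 hits, 5 misses, 3 evictions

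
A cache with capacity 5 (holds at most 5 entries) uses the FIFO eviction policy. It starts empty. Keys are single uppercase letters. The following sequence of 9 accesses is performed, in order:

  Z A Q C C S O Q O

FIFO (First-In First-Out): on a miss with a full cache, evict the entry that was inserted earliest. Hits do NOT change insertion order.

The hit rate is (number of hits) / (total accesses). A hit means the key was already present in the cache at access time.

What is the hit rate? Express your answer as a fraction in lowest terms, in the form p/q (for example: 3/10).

Answer: 1/3

Derivation:
FIFO simulation (capacity=5):
  1. access Z: MISS. Cache (old->new): [Z]
  2. access A: MISS. Cache (old->new): [Z A]
  3. access Q: MISS. Cache (old->new): [Z A Q]
  4. access C: MISS. Cache (old->new): [Z A Q C]
  5. access C: HIT. Cache (old->new): [Z A Q C]
  6. access S: MISS. Cache (old->new): [Z A Q C S]
  7. access O: MISS, evict Z. Cache (old->new): [A Q C S O]
  8. access Q: HIT. Cache (old->new): [A Q C S O]
  9. access O: HIT. Cache (old->new): [A Q C S O]
Total: 3 hits, 6 misses, 1 evictions

Hit rate = 3/9 = 1/3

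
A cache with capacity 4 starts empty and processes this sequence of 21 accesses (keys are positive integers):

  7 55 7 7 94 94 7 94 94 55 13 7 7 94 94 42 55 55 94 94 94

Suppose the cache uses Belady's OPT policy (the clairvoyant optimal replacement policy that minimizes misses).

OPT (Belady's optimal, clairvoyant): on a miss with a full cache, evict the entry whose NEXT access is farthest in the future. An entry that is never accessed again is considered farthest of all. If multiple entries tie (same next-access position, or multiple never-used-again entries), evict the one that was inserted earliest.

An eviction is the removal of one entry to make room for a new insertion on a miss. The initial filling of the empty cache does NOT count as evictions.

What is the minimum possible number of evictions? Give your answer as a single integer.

OPT (Belady) simulation (capacity=4):
  1. access 7: MISS. Cache: [7]
  2. access 55: MISS. Cache: [7 55]
  3. access 7: HIT. Next use of 7: step 4. Cache: [7 55]
  4. access 7: HIT. Next use of 7: step 7. Cache: [7 55]
  5. access 94: MISS. Cache: [7 55 94]
  6. access 94: HIT. Next use of 94: step 8. Cache: [7 55 94]
  7. access 7: HIT. Next use of 7: step 12. Cache: [7 55 94]
  8. access 94: HIT. Next use of 94: step 9. Cache: [7 55 94]
  9. access 94: HIT. Next use of 94: step 14. Cache: [7 55 94]
  10. access 55: HIT. Next use of 55: step 17. Cache: [7 55 94]
  11. access 13: MISS. Cache: [7 55 94 13]
  12. access 7: HIT. Next use of 7: step 13. Cache: [7 55 94 13]
  13. access 7: HIT. Next use of 7: never. Cache: [7 55 94 13]
  14. access 94: HIT. Next use of 94: step 15. Cache: [7 55 94 13]
  15. access 94: HIT. Next use of 94: step 19. Cache: [7 55 94 13]
  16. access 42: MISS, evict 7 (next use: never). Cache: [55 94 13 42]
  17. access 55: HIT. Next use of 55: step 18. Cache: [55 94 13 42]
  18. access 55: HIT. Next use of 55: never. Cache: [55 94 13 42]
  19. access 94: HIT. Next use of 94: step 20. Cache: [55 94 13 42]
  20. access 94: HIT. Next use of 94: step 21. Cache: [55 94 13 42]
  21. access 94: HIT. Next use of 94: never. Cache: [55 94 13 42]
Total: 16 hits, 5 misses, 1 evictions

Answer: 1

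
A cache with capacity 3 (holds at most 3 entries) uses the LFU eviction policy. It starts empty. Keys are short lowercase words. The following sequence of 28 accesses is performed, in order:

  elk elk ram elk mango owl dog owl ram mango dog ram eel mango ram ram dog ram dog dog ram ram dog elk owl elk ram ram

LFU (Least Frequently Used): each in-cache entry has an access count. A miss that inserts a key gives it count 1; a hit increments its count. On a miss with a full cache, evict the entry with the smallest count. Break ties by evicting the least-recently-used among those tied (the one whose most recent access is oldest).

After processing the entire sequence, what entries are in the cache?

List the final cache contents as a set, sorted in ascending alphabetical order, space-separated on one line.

Answer: elk owl ram

Derivation:
LFU simulation (capacity=3):
  1. access elk: MISS. Cache: [elk(c=1)]
  2. access elk: HIT, count now 2. Cache: [elk(c=2)]
  3. access ram: MISS. Cache: [ram(c=1) elk(c=2)]
  4. access elk: HIT, count now 3. Cache: [ram(c=1) elk(c=3)]
  5. access mango: MISS. Cache: [ram(c=1) mango(c=1) elk(c=3)]
  6. access owl: MISS, evict ram(c=1). Cache: [mango(c=1) owl(c=1) elk(c=3)]
  7. access dog: MISS, evict mango(c=1). Cache: [owl(c=1) dog(c=1) elk(c=3)]
  8. access owl: HIT, count now 2. Cache: [dog(c=1) owl(c=2) elk(c=3)]
  9. access ram: MISS, evict dog(c=1). Cache: [ram(c=1) owl(c=2) elk(c=3)]
  10. access mango: MISS, evict ram(c=1). Cache: [mango(c=1) owl(c=2) elk(c=3)]
  11. access dog: MISS, evict mango(c=1). Cache: [dog(c=1) owl(c=2) elk(c=3)]
  12. access ram: MISS, evict dog(c=1). Cache: [ram(c=1) owl(c=2) elk(c=3)]
  13. access eel: MISS, evict ram(c=1). Cache: [eel(c=1) owl(c=2) elk(c=3)]
  14. access mango: MISS, evict eel(c=1). Cache: [mango(c=1) owl(c=2) elk(c=3)]
  15. access ram: MISS, evict mango(c=1). Cache: [ram(c=1) owl(c=2) elk(c=3)]
  16. access ram: HIT, count now 2. Cache: [owl(c=2) ram(c=2) elk(c=3)]
  17. access dog: MISS, evict owl(c=2). Cache: [dog(c=1) ram(c=2) elk(c=3)]
  18. access ram: HIT, count now 3. Cache: [dog(c=1) elk(c=3) ram(c=3)]
  19. access dog: HIT, count now 2. Cache: [dog(c=2) elk(c=3) ram(c=3)]
  20. access dog: HIT, count now 3. Cache: [elk(c=3) ram(c=3) dog(c=3)]
  21. access ram: HIT, count now 4. Cache: [elk(c=3) dog(c=3) ram(c=4)]
  22. access ram: HIT, count now 5. Cache: [elk(c=3) dog(c=3) ram(c=5)]
  23. access dog: HIT, count now 4. Cache: [elk(c=3) dog(c=4) ram(c=5)]
  24. access elk: HIT, count now 4. Cache: [dog(c=4) elk(c=4) ram(c=5)]
  25. access owl: MISS, evict dog(c=4). Cache: [owl(c=1) elk(c=4) ram(c=5)]
  26. access elk: HIT, count now 5. Cache: [owl(c=1) ram(c=5) elk(c=5)]
  27. access ram: HIT, count now 6. Cache: [owl(c=1) elk(c=5) ram(c=6)]
  28. access ram: HIT, count now 7. Cache: [owl(c=1) elk(c=5) ram(c=7)]
Total: 14 hits, 14 misses, 11 evictions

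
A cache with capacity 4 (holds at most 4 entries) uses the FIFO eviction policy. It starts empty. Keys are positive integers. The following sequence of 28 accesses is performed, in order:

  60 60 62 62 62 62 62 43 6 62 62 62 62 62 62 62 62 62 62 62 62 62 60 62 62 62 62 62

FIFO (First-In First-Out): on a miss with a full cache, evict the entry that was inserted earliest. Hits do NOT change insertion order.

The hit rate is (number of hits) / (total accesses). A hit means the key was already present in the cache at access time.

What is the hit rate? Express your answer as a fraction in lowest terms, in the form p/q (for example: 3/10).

FIFO simulation (capacity=4):
  1. access 60: MISS. Cache (old->new): [60]
  2. access 60: HIT. Cache (old->new): [60]
  3. access 62: MISS. Cache (old->new): [60 62]
  4. access 62: HIT. Cache (old->new): [60 62]
  5. access 62: HIT. Cache (old->new): [60 62]
  6. access 62: HIT. Cache (old->new): [60 62]
  7. access 62: HIT. Cache (old->new): [60 62]
  8. access 43: MISS. Cache (old->new): [60 62 43]
  9. access 6: MISS. Cache (old->new): [60 62 43 6]
  10. access 62: HIT. Cache (old->new): [60 62 43 6]
  11. access 62: HIT. Cache (old->new): [60 62 43 6]
  12. access 62: HIT. Cache (old->new): [60 62 43 6]
  13. access 62: HIT. Cache (old->new): [60 62 43 6]
  14. access 62: HIT. Cache (old->new): [60 62 43 6]
  15. access 62: HIT. Cache (old->new): [60 62 43 6]
  16. access 62: HIT. Cache (old->new): [60 62 43 6]
  17. access 62: HIT. Cache (old->new): [60 62 43 6]
  18. access 62: HIT. Cache (old->new): [60 62 43 6]
  19. access 62: HIT. Cache (old->new): [60 62 43 6]
  20. access 62: HIT. Cache (old->new): [60 62 43 6]
  21. access 62: HIT. Cache (old->new): [60 62 43 6]
  22. access 62: HIT. Cache (old->new): [60 62 43 6]
  23. access 60: HIT. Cache (old->new): [60 62 43 6]
  24. access 62: HIT. Cache (old->new): [60 62 43 6]
  25. access 62: HIT. Cache (old->new): [60 62 43 6]
  26. access 62: HIT. Cache (old->new): [60 62 43 6]
  27. access 62: HIT. Cache (old->new): [60 62 43 6]
  28. access 62: HIT. Cache (old->new): [60 62 43 6]
Total: 24 hits, 4 misses, 0 evictions

Hit rate = 24/28 = 6/7

Answer: 6/7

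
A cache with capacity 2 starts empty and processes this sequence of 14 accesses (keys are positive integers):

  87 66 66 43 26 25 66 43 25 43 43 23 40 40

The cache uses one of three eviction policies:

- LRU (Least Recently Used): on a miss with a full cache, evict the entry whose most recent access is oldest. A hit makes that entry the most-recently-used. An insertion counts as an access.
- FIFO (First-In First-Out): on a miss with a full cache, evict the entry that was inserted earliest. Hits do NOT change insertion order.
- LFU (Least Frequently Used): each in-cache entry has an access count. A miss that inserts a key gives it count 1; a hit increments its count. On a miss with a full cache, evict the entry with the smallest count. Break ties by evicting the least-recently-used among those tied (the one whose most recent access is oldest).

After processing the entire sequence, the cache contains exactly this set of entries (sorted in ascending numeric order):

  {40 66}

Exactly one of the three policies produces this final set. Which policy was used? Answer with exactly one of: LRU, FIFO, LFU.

Simulating under each policy and comparing final sets:
  LRU: final set = {23 40} -> differs
  FIFO: final set = {23 40} -> differs
  LFU: final set = {40 66} -> MATCHES target
Only LFU produces the target set.

Answer: LFU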